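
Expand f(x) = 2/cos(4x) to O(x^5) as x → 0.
2 + 16*x**2 + 320*x**4/3 + O(x**5)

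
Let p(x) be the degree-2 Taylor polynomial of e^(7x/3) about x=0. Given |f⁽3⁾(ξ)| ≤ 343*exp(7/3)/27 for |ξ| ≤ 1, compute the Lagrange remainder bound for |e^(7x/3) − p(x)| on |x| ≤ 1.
343*exp(7/3)/162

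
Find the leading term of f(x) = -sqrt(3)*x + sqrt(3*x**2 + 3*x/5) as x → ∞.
sqrt(3)/10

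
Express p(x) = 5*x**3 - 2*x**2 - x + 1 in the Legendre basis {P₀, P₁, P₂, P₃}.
(1/3)P₀ + (2)P₁ + (-4/3)P₂ + (2)P₃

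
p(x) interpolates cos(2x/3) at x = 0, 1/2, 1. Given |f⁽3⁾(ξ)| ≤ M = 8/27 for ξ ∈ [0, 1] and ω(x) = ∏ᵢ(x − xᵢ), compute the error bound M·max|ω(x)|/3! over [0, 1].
sqrt(3)/729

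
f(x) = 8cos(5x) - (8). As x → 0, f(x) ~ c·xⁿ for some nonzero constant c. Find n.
2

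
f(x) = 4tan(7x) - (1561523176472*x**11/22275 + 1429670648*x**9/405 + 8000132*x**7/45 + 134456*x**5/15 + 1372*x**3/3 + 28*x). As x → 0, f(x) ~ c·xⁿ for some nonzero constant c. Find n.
13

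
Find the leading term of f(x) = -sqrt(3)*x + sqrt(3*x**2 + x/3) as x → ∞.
sqrt(3)/18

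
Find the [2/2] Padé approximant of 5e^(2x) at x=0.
(5*x**2/3 + 5*x + 5)/(x**2/3 - x + 1)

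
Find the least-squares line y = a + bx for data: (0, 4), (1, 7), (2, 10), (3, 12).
a = 21/5, b = 27/10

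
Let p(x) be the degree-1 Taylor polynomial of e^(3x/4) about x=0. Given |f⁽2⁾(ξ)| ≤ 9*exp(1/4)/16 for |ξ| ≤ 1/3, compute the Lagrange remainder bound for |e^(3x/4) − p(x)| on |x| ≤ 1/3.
exp(1/4)/32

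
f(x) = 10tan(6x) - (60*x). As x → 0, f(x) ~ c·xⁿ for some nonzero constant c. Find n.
3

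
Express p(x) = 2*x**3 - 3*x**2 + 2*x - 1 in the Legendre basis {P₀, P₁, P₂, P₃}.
(-2)P₀ + (16/5)P₁ + (-2)P₂ + (4/5)P₃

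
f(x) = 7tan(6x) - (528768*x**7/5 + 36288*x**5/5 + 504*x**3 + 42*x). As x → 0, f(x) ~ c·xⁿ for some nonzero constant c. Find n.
9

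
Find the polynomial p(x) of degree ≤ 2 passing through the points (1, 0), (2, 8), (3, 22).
3*x**2 - x - 2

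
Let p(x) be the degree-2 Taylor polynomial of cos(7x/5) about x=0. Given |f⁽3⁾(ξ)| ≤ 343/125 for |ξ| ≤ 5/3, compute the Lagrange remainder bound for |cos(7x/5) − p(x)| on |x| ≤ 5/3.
343/162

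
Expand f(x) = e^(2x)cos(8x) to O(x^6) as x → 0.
1 + 2*x - 30*x**2 - 188*x**3/3 + 322*x**4/3 + 4484*x**5/15 + O(x**6)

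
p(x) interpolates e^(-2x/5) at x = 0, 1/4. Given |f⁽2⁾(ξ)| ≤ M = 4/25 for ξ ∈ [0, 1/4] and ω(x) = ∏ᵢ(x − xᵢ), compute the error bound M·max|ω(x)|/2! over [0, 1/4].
1/800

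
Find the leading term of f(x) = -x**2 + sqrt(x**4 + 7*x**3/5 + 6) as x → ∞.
7*x/10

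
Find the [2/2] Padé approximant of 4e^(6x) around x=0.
(12*x**2 + 12*x + 4)/(3*x**2 - 3*x + 1)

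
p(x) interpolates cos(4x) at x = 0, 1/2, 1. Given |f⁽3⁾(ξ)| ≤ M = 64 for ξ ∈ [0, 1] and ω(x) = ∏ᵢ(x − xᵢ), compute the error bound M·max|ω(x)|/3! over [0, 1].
8*sqrt(3)/27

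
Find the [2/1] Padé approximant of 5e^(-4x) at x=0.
(40*x**2/3 - 40*x/3 + 5)/(4*x/3 + 1)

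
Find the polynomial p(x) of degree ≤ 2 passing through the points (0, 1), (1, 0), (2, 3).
2*x**2 - 3*x + 1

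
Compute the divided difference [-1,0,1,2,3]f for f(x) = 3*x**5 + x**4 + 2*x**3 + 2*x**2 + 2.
16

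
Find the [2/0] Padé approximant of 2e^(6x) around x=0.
36*x**2 + 12*x + 2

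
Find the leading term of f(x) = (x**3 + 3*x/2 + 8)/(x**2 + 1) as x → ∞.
x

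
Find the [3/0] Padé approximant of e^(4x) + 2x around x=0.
32*x**3/3 + 8*x**2 + 6*x + 1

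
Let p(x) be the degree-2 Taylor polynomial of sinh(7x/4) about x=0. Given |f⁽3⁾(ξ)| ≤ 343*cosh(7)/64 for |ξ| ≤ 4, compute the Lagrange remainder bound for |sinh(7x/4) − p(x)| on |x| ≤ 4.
343*cosh(7)/6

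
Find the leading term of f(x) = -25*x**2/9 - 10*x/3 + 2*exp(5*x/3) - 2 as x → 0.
125*x**3/81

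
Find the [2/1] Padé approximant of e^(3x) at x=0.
(3*x**2/2 + 2*x + 1)/(1 - x)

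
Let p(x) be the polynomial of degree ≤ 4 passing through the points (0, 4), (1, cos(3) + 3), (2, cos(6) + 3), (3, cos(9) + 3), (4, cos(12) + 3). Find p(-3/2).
315*cos(12)/128 - 385*cos(9)/32 + 1539/128 - 693*cos(3)/32 + 1485*cos(6)/64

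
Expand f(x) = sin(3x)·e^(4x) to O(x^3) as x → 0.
3*x + 12*x**2 + O(x**3)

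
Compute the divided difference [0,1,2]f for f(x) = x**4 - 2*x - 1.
7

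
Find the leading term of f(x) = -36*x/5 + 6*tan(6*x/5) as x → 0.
432*x**3/125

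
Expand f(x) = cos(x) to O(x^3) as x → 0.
1 - x**2/2 + O(x**3)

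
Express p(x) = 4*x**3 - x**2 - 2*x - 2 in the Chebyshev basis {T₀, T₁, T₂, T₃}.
(-5/2)T₀ + T₁ + (-1/2)T₂ + T₃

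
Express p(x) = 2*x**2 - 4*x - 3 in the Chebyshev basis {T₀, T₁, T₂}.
(-2)T₀ + (-4)T₁ + T₂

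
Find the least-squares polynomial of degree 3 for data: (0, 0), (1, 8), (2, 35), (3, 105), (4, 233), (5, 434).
5/14 + (85/84)x + (18/7)x² + (35/12)x³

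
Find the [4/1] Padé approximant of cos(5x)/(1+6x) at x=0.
(625*x**4/24 - 25*x**2/2 + 1)/(6*x + 1)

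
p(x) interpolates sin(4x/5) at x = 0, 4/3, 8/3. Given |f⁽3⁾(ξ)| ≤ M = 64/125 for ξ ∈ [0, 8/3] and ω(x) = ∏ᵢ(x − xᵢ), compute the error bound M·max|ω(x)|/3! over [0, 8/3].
4096*sqrt(3)/91125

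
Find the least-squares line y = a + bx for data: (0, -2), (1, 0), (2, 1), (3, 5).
a = -23/10, b = 11/5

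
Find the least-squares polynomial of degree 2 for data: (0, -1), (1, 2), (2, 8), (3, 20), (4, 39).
-4/7 + (-37/35)x + (19/7)x²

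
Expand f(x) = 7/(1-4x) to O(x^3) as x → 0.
7 + 28*x + 112*x**2 + O(x**3)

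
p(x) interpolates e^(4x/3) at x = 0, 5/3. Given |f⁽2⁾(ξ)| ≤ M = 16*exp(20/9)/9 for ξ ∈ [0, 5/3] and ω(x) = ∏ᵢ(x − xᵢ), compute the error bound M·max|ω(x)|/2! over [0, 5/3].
50*exp(20/9)/81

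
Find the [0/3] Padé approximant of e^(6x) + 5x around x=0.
1/(-971*x**3 + 103*x**2 - 11*x + 1)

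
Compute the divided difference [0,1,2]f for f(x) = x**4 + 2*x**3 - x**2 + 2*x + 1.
12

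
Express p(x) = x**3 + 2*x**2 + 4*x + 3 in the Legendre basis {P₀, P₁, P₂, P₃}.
(11/3)P₀ + (23/5)P₁ + (4/3)P₂ + (2/5)P₃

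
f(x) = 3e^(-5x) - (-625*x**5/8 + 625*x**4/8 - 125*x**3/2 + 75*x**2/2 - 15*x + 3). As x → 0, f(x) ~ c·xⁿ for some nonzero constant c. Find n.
6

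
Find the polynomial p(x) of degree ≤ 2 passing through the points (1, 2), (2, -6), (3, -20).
-3*x**2 + x + 4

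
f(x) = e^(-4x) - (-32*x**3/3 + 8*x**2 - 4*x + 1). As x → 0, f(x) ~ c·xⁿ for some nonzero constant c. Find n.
4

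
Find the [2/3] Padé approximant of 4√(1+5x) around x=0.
(175*x**2/4 + 28*x + 4)/(-25*x**3/32 + 45*x**2/16 + 9*x/2 + 1)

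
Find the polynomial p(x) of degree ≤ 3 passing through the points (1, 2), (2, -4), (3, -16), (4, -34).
-3*x**2 + 3*x + 2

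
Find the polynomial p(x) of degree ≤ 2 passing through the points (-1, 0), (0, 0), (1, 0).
0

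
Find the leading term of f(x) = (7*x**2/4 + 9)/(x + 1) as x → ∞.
7*x/4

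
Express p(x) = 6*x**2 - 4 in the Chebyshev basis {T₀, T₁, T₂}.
-T₀ + (3)T₂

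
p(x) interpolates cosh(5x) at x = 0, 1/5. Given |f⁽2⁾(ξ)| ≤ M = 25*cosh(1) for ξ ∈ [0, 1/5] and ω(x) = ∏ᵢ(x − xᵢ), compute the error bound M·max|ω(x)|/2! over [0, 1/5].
cosh(1)/8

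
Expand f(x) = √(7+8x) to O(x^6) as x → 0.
sqrt(7) + 4*sqrt(7)*x/7 - 8*sqrt(7)*x**2/49 + 32*sqrt(7)*x**3/343 - 160*sqrt(7)*x**4/2401 + 128*sqrt(7)*x**5/2401 + O(x**6)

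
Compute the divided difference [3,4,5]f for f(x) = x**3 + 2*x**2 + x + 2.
14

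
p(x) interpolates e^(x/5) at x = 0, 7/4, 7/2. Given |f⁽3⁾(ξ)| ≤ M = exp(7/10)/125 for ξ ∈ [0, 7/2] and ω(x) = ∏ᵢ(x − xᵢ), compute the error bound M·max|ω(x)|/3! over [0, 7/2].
343*sqrt(3)*exp(7/10)/216000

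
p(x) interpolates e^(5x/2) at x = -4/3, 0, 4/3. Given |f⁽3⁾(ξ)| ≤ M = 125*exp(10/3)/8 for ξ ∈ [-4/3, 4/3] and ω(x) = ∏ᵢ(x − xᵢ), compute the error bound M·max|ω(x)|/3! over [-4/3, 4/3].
1000*sqrt(3)*exp(10/3)/729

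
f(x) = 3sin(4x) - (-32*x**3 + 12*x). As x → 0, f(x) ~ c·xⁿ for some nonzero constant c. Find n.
5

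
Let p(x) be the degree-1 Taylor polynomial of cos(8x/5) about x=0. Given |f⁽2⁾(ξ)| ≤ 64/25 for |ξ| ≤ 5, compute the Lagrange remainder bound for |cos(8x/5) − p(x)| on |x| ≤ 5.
32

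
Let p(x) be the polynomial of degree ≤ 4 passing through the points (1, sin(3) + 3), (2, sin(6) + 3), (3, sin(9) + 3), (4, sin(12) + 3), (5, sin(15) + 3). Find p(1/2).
35*sin(15)/128 + 315*sin(3)/128 - 45*sin(12)/32 - 105*sin(6)/32 + 189*sin(9)/64 + 3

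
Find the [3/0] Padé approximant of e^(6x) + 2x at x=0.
36*x**3 + 18*x**2 + 8*x + 1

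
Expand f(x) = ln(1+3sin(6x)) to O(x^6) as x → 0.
18*x - 162*x**2 + 1836*x**3 - 24300*x**4 + 343116*x**5 + O(x**6)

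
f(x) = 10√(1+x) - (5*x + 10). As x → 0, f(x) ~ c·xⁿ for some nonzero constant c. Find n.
2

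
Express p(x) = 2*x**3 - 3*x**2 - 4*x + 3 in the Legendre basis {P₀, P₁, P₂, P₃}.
(2)P₀ + (-14/5)P₁ + (-2)P₂ + (4/5)P₃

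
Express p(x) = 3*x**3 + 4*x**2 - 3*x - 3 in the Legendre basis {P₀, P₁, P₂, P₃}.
(-5/3)P₀ + (-6/5)P₁ + (8/3)P₂ + (6/5)P₃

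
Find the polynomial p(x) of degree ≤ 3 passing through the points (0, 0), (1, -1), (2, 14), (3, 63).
3*x**3 - x**2 - 3*x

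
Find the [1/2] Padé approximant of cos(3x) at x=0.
1/(9*x**2/2 + 1)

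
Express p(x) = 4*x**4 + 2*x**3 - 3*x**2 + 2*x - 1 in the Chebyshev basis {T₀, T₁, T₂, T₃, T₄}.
-T₀ + (7/2)T₁ + (1/2)T₂ + (1/2)T₃ + (1/2)T₄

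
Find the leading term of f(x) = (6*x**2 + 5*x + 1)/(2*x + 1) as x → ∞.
3*x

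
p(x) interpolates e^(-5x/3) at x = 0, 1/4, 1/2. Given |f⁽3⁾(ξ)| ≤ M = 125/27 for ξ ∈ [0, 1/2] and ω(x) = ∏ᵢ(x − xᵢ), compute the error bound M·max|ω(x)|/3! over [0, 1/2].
125*sqrt(3)/46656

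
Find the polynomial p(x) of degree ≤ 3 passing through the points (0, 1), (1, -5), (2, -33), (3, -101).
-3*x**3 - 2*x**2 - x + 1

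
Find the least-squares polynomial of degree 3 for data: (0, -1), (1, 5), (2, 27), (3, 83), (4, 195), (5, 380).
-1 + (67/14)x + (-55/28)x² + (13/4)x³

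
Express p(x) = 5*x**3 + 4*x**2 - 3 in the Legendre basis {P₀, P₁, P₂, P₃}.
(-5/3)P₀ + (3)P₁ + (8/3)P₂ + (2)P₃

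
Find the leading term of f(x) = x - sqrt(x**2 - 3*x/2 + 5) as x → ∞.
3/4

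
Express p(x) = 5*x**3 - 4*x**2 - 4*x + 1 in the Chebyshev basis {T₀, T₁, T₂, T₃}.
-T₀ + (-1/4)T₁ + (-2)T₂ + (5/4)T₃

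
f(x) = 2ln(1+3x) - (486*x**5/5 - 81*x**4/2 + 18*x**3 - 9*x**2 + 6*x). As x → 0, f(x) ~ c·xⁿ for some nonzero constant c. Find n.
6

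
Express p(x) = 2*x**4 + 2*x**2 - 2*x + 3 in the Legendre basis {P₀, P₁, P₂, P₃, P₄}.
(61/15)P₀ + (-2)P₁ + (52/21)P₂ + (16/35)P₄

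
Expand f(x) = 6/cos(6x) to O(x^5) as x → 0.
6 + 108*x**2 + 1620*x**4 + O(x**5)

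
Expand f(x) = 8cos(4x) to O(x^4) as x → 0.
8 - 64*x**2 + O(x**4)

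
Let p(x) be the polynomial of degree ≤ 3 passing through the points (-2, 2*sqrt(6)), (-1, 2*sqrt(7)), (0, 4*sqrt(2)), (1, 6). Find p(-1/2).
-3/8 - sqrt(6)/8 + 9*sqrt(7)/8 + 9*sqrt(2)/4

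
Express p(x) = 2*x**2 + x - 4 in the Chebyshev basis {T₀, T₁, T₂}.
(-3)T₀ + T₁ + T₂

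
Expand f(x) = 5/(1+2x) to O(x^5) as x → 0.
5 - 10*x + 20*x**2 - 40*x**3 + 80*x**4 + O(x**5)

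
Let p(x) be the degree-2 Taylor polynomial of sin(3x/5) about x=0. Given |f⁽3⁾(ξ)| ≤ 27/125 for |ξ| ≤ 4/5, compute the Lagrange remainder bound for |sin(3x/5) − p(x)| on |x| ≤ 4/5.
288/15625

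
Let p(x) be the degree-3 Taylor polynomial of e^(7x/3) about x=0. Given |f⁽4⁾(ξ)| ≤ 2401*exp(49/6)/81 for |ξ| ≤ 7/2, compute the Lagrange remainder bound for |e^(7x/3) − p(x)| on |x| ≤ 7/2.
5764801*exp(49/6)/31104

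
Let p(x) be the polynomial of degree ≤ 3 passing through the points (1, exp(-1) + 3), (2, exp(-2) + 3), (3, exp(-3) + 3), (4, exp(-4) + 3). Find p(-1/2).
(-189*exp(2) - 35 + 135*e + 105*exp(3) + 48*exp(4))*exp(-4)/16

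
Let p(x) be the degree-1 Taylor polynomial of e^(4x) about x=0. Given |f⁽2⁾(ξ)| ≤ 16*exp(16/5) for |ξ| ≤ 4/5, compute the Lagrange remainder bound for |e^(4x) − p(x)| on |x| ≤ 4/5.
128*exp(16/5)/25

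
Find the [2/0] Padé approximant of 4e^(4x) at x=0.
32*x**2 + 16*x + 4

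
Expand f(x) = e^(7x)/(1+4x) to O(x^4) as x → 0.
1 + 3*x + 25*x**2/2 + 43*x**3/6 + O(x**4)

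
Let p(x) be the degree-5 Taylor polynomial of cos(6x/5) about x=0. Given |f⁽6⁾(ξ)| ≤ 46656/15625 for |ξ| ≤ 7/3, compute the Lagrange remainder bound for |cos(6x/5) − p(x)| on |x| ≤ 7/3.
470596/703125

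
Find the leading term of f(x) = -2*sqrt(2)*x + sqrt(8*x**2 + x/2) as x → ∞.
sqrt(2)/16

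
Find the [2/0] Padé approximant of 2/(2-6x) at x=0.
9*x**2 + 3*x + 1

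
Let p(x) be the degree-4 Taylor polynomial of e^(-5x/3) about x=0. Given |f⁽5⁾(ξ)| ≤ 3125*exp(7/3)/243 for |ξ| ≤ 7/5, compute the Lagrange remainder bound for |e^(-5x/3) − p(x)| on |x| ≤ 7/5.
16807*exp(7/3)/29160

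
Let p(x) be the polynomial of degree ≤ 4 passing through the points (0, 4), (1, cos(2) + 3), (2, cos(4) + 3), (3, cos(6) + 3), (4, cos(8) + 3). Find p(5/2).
45*cos(4)/64 - 5*cos(8)/128 - 5*cos(2)/32 + 15*cos(6)/32 + 387/128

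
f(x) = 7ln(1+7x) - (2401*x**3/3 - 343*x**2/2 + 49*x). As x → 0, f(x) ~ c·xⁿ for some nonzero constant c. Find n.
4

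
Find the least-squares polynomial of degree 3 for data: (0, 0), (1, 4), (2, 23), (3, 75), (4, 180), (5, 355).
1/63 + (1031/378)x + (-467/252)x² + (335/108)x³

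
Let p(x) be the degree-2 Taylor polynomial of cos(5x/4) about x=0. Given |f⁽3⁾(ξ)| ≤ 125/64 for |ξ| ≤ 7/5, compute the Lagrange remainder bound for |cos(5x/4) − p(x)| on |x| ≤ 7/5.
343/384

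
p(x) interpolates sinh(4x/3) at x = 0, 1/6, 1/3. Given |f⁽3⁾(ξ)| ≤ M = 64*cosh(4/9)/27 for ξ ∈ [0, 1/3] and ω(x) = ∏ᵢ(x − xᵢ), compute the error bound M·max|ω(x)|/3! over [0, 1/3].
8*sqrt(3)*cosh(4/9)/19683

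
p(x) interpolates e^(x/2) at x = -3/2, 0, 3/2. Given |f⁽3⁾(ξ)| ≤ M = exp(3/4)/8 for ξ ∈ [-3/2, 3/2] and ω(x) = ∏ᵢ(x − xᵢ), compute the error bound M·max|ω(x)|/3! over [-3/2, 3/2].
sqrt(3)*exp(3/4)/64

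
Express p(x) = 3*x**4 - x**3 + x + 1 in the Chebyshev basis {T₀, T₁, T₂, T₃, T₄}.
(17/8)T₀ + (1/4)T₁ + (3/2)T₂ + (-1/4)T₃ + (3/8)T₄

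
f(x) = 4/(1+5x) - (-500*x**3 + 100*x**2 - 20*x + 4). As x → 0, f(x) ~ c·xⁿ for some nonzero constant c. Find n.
4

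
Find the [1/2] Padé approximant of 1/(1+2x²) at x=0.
1/(2*x**2 + 1)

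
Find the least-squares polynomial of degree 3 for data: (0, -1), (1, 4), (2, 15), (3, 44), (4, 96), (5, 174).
-83/126 + (809/756)x + (92/63)x² + (115/108)x³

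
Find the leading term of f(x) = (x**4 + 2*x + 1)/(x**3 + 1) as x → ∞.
x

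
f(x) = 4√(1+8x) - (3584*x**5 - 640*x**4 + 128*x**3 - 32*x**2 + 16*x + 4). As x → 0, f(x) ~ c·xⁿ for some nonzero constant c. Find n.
6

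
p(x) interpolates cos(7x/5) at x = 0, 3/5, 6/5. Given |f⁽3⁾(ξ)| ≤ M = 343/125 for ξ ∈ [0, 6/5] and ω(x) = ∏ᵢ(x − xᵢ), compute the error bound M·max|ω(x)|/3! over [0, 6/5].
343*sqrt(3)/15625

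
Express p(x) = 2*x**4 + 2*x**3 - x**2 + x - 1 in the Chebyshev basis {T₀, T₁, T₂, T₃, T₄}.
(-3/4)T₀ + (5/2)T₁ + (1/2)T₂ + (1/2)T₃ + (1/4)T₄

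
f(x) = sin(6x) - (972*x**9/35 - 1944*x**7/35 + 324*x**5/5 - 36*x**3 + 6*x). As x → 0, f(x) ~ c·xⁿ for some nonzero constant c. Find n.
11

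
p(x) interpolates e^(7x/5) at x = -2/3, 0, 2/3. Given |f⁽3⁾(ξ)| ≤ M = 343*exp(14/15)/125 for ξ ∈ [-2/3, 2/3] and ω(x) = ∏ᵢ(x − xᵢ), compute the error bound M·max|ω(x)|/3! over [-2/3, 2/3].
2744*sqrt(3)*exp(14/15)/91125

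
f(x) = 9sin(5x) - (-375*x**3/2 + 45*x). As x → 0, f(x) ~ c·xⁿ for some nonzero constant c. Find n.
5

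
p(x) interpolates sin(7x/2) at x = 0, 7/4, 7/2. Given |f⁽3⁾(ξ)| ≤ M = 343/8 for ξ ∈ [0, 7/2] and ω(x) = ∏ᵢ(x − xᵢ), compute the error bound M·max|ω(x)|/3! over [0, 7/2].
117649*sqrt(3)/13824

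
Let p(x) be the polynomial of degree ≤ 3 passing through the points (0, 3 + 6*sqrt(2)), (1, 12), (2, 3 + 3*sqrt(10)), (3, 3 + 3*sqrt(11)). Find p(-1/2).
-267/16 - 15*sqrt(11)/16 + 63*sqrt(10)/16 + 105*sqrt(2)/8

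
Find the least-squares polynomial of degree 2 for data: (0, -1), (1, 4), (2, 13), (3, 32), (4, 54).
-32/35 + (43/35)x + (22/7)x²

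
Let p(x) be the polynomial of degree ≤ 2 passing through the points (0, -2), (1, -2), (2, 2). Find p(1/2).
-5/2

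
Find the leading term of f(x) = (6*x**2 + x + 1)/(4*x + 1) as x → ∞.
3*x/2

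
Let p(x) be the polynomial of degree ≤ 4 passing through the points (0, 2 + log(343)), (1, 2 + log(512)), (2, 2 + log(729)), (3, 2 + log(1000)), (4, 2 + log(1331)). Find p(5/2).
2 + log(405*11**(113/128)*3**(7/32)*5**(13/32)*7**(9/128)/11)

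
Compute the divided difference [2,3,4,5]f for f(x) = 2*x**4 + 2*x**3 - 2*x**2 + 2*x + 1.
30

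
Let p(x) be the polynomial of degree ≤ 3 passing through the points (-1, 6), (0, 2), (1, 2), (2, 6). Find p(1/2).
3/2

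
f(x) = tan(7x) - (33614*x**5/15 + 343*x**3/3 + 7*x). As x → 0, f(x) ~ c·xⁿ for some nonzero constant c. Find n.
7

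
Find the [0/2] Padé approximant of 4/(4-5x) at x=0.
1/(1 - 5*x/4)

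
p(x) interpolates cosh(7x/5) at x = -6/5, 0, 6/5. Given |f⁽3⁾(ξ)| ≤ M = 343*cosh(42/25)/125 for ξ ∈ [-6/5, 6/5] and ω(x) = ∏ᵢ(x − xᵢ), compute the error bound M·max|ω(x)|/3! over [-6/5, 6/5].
2744*sqrt(3)*cosh(42/25)/15625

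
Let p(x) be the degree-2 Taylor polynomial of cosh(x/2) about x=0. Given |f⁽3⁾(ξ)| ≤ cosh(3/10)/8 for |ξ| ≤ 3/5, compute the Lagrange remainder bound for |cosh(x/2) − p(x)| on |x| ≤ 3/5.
9*cosh(3/10)/2000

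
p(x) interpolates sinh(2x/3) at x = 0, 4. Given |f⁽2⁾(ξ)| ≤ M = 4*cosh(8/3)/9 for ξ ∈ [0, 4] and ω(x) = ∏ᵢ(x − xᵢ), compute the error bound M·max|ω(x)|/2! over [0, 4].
8*cosh(8/3)/9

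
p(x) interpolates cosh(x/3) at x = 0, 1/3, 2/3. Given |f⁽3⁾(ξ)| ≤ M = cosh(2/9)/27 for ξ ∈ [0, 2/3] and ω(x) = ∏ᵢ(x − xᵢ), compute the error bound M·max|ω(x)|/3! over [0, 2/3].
sqrt(3)*cosh(2/9)/19683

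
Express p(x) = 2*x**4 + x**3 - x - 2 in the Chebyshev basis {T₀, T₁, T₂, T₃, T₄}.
(-5/4)T₀ + (-1/4)T₁ + T₂ + (1/4)T₃ + (1/4)T₄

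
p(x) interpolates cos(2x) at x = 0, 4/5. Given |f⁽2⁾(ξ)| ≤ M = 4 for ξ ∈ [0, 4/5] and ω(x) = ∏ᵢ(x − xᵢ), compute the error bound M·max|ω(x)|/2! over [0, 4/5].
8/25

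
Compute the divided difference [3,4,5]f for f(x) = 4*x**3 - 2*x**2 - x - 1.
46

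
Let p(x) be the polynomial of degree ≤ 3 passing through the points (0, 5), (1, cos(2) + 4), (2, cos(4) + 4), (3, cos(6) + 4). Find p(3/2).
9*cos(4)/16 + 9*cos(2)/16 - cos(6)/16 + 63/16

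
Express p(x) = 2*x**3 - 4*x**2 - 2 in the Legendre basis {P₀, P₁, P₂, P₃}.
(-10/3)P₀ + (6/5)P₁ + (-8/3)P₂ + (4/5)P₃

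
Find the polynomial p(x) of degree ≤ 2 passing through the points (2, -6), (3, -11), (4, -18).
-x**2 - 2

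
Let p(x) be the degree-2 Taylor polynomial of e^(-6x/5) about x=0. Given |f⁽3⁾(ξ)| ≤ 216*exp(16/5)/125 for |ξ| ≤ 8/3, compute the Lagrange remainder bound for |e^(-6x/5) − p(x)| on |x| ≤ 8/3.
2048*exp(16/5)/375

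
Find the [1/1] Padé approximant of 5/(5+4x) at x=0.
1/(4*x/5 + 1)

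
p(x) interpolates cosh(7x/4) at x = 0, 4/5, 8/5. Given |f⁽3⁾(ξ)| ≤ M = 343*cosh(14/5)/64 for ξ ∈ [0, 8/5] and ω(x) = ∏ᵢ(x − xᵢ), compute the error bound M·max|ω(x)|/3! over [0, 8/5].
343*sqrt(3)*cosh(14/5)/3375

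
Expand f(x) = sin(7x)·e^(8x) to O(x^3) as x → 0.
7*x + 56*x**2 + O(x**3)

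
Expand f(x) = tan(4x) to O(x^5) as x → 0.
4*x + 64*x**3/3 + O(x**5)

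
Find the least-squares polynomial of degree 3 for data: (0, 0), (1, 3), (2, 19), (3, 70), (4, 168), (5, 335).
5/63 + (197/189)x + (-13/9)x² + (79/27)x³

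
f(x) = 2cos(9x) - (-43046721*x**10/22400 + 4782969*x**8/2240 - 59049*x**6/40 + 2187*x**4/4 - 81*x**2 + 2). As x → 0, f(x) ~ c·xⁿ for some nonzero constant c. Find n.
12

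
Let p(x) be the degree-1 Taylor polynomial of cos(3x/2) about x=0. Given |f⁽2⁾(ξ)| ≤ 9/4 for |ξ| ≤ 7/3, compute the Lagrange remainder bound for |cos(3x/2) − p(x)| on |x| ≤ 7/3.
49/8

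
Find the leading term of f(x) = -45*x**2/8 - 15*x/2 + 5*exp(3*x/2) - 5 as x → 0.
45*x**3/16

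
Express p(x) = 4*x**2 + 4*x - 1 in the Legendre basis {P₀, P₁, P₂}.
(1/3)P₀ + (4)P₁ + (8/3)P₂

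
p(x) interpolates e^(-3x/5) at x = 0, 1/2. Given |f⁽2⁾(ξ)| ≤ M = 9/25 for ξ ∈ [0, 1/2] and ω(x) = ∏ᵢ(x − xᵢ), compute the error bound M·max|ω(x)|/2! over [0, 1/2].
9/800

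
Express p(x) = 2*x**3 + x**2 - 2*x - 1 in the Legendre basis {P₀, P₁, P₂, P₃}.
(-2/3)P₀ + (-4/5)P₁ + (2/3)P₂ + (4/5)P₃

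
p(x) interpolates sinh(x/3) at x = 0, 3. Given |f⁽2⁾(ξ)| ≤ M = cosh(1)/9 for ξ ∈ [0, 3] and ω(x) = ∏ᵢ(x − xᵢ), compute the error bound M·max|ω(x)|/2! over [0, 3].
cosh(1)/8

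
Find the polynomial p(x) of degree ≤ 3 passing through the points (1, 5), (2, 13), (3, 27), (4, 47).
3*x**2 - x + 3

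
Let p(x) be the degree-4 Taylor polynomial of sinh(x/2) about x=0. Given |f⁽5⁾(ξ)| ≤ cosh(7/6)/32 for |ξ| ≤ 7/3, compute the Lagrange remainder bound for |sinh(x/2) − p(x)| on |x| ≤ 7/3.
16807*cosh(7/6)/933120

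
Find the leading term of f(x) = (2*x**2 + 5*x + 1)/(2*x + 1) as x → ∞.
x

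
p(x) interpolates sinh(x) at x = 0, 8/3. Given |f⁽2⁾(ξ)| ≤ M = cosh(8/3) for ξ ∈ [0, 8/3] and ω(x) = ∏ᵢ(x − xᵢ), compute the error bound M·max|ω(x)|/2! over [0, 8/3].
8*cosh(8/3)/9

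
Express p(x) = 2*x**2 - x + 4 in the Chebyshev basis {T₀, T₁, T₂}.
(5)T₀ - T₁ + T₂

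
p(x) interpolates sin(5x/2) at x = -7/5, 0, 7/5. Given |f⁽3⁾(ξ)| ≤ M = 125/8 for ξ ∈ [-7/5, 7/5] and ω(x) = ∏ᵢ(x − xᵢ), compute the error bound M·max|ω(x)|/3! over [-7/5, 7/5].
343*sqrt(3)/216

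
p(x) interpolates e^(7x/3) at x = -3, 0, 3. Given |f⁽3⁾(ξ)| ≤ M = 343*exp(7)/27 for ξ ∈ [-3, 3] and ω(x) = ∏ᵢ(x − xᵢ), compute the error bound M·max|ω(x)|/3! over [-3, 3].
343*sqrt(3)*exp(7)/27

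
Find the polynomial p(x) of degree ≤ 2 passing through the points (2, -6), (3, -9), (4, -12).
-3*x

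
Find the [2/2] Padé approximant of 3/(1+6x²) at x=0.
3/(6*x**2 + 1)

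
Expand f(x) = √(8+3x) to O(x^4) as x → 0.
2*sqrt(2) + 3*sqrt(2)*x/8 - 9*sqrt(2)*x**2/256 + 27*sqrt(2)*x**3/4096 + O(x**4)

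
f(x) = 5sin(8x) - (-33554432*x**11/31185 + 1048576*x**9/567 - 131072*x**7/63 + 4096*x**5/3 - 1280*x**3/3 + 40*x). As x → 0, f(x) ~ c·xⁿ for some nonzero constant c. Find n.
13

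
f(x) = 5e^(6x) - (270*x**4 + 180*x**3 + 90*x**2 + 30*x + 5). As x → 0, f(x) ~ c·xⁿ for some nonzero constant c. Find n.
5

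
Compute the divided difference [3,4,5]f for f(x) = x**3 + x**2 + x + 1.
13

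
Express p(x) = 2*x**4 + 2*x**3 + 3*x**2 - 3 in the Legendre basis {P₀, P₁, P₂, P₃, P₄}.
(-8/5)P₀ + (6/5)P₁ + (22/7)P₂ + (4/5)P₃ + (16/35)P₄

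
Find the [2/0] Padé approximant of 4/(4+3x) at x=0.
9*x**2/16 - 3*x/4 + 1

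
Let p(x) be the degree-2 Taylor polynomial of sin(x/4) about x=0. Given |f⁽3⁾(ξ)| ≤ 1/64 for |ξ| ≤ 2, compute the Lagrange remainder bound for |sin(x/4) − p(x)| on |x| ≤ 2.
1/48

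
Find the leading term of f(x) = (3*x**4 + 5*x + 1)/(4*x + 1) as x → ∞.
3*x**3/4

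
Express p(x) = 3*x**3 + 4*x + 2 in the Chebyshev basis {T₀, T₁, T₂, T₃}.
(2)T₀ + (25/4)T₁ + (3/4)T₃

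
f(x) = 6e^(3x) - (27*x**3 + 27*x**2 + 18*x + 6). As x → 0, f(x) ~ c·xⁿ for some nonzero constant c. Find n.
4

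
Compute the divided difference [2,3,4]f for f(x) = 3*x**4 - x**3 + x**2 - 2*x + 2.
157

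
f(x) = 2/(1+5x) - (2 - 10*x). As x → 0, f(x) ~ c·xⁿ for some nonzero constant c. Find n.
2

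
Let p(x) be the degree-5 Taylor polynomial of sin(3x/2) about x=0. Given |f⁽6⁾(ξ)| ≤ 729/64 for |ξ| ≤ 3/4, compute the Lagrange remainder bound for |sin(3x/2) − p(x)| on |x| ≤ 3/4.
59049/20971520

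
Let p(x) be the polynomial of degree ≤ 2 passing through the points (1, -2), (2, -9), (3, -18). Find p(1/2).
3/4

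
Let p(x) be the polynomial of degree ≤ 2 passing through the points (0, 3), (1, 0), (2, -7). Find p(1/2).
2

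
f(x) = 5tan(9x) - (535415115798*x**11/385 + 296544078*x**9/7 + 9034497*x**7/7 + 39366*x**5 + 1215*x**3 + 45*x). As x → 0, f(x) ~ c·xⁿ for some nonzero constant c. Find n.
13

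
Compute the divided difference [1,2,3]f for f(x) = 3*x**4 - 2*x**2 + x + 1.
73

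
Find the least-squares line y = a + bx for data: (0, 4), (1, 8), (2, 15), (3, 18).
a = 39/10, b = 49/10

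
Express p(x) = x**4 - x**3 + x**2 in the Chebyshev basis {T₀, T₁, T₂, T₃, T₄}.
(7/8)T₀ + (-3/4)T₁ + T₂ + (-1/4)T₃ + (1/8)T₄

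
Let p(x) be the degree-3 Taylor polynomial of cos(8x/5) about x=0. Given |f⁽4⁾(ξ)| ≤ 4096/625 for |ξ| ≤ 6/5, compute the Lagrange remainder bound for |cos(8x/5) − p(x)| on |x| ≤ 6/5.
221184/390625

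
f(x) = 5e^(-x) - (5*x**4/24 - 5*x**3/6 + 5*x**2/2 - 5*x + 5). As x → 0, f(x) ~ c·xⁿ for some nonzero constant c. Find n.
5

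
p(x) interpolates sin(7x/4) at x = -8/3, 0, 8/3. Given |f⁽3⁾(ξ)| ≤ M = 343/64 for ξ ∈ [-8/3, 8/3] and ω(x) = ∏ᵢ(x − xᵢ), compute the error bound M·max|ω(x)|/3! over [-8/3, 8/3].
2744*sqrt(3)/729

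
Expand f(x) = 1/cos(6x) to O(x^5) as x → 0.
1 + 18*x**2 + 270*x**4 + O(x**5)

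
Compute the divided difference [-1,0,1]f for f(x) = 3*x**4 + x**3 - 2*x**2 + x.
1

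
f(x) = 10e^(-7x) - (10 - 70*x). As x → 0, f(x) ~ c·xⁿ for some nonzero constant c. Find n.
2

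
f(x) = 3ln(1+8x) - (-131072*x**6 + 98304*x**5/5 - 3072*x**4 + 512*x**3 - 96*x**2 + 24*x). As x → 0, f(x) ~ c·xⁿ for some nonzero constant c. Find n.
7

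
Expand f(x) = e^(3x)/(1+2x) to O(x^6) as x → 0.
1 + x + 5*x**2/2 - x**3/2 + 35*x**4/8 - 269*x**5/40 + O(x**6)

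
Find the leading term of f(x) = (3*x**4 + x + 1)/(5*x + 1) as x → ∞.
3*x**3/5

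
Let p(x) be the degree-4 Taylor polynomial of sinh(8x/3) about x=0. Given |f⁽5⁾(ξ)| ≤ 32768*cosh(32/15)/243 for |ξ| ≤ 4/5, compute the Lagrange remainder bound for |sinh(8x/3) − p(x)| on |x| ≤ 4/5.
4194304*cosh(32/15)/11390625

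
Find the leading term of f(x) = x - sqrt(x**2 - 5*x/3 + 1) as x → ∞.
5/6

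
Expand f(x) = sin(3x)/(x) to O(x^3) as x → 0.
3 - 9*x**2/2 + O(x**3)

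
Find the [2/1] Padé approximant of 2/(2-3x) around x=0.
1/(1 - 3*x/2)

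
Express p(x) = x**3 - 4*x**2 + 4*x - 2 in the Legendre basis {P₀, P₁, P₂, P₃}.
(-10/3)P₀ + (23/5)P₁ + (-8/3)P₂ + (2/5)P₃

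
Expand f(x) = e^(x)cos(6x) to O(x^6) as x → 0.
1 + x - 35*x**2/2 - 107*x**3/6 + 1081*x**4/24 + 6121*x**5/120 + O(x**6)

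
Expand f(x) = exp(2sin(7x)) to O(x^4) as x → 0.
1 + 14*x + 98*x**2 + 343*x**3 + O(x**4)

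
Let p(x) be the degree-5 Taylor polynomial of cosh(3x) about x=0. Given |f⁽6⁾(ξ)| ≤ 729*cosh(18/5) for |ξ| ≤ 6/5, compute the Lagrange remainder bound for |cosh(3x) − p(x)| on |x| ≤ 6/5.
236196*cosh(18/5)/78125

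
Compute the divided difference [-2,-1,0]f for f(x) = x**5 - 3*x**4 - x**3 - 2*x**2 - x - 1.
-35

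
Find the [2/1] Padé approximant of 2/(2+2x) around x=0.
1/(x + 1)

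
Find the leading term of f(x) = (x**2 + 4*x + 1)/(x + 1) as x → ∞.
x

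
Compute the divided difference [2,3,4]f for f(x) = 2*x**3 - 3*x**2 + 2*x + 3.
15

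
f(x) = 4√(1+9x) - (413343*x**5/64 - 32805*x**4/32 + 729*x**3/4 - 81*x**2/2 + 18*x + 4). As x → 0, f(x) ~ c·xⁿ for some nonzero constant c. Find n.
6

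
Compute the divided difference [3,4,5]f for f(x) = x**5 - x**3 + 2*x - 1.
648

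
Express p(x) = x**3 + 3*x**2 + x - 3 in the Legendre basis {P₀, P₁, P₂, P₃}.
(-2)P₀ + (8/5)P₁ + (2)P₂ + (2/5)P₃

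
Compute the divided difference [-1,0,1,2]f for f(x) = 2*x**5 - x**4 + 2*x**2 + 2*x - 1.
8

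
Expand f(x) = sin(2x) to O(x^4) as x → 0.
2*x - 4*x**3/3 + O(x**4)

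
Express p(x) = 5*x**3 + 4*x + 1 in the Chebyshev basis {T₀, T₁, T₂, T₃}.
T₀ + (31/4)T₁ + (5/4)T₃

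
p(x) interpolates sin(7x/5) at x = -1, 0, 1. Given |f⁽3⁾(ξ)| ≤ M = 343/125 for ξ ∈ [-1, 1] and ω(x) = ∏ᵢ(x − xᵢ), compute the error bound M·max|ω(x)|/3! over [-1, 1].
343*sqrt(3)/3375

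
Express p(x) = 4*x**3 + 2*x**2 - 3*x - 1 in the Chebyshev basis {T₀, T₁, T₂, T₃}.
T₂ + T₃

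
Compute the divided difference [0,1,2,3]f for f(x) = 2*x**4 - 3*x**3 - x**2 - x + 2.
9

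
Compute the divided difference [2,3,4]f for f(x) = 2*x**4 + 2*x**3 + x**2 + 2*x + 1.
129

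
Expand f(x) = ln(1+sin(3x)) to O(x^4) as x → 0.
3*x - 9*x**2/2 + 9*x**3/2 + O(x**4)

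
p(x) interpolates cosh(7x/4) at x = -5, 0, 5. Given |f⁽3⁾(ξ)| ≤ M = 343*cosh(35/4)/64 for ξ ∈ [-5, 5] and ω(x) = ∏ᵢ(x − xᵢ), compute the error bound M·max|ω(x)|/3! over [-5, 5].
42875*sqrt(3)*cosh(35/4)/1728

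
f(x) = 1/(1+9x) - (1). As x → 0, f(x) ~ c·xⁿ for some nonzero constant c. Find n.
1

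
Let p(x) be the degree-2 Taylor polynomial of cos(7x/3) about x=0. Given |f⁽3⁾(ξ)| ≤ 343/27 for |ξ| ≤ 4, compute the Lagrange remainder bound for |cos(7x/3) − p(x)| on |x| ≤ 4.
10976/81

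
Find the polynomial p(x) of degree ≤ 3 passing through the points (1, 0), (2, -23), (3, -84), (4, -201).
-3*x**3 - x**2 + x + 3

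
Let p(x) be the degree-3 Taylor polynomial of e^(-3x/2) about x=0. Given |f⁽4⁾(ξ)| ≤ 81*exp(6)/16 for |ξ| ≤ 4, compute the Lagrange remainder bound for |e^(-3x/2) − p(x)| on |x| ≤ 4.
54*exp(6)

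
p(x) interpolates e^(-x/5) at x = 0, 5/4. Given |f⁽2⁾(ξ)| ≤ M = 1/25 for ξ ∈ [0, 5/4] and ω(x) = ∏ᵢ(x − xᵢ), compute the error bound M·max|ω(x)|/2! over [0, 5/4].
1/128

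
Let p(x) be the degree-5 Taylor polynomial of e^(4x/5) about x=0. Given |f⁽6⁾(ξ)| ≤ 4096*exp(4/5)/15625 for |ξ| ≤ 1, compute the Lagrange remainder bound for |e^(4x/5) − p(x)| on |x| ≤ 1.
256*exp(4/5)/703125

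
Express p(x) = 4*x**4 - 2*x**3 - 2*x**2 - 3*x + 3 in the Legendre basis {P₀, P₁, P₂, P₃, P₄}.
(47/15)P₀ + (-21/5)P₁ + (20/21)P₂ + (-4/5)P₃ + (32/35)P₄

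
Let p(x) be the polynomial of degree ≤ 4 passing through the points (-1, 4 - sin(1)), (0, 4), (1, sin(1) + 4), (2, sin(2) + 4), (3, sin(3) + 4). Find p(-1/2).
-105*sin(1)/128 - 5*sin(3)/128 + 7*sin(2)/32 + 4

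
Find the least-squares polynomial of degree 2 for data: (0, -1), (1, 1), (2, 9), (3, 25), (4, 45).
-39/35 + (-34/35)x + (22/7)x²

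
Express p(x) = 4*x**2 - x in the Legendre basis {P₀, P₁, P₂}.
(4/3)P₀ - P₁ + (8/3)P₂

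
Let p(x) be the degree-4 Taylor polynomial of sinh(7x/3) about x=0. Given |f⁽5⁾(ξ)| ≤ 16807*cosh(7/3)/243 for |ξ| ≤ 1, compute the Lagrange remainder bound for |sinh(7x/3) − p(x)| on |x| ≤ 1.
16807*cosh(7/3)/29160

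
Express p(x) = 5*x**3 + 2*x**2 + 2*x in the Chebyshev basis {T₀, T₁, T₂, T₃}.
T₀ + (23/4)T₁ + T₂ + (5/4)T₃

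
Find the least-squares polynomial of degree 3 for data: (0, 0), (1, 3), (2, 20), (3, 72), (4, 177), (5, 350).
3/14 + (5/28)x + (-29/28)x² + (3)x³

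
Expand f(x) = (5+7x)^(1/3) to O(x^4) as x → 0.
5**(1/3) + 7*5**(1/3)*x/15 - 49*5**(1/3)*x**2/225 + 343*5**(1/3)*x**3/2025 + O(x**4)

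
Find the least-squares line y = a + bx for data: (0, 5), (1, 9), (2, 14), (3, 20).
a = 9/2, b = 5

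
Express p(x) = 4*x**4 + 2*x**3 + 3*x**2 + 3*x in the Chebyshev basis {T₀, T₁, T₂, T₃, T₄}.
(3)T₀ + (9/2)T₁ + (7/2)T₂ + (1/2)T₃ + (1/2)T₄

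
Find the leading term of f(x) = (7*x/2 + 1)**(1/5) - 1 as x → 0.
7*x/10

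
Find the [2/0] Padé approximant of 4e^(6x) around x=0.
72*x**2 + 24*x + 4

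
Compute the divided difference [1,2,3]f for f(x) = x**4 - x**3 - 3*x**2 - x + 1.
16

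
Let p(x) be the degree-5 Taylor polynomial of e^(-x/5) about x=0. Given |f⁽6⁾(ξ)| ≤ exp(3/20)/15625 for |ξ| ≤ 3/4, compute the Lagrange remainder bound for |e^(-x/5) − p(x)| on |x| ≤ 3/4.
81*exp(3/20)/5120000000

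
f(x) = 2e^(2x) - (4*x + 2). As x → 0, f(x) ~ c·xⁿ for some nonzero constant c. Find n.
2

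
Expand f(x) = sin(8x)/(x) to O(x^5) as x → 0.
8 - 256*x**2/3 + 4096*x**4/15 + O(x**5)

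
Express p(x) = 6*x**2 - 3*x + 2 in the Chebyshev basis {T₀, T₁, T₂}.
(5)T₀ + (-3)T₁ + (3)T₂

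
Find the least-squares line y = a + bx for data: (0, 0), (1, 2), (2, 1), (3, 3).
a = 3/10, b = 4/5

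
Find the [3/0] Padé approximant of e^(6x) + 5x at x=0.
36*x**3 + 18*x**2 + 11*x + 1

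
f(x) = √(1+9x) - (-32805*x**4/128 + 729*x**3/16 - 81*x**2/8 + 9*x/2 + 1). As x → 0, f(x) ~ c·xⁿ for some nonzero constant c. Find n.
5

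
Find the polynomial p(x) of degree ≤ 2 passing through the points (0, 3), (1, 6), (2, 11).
x**2 + 2*x + 3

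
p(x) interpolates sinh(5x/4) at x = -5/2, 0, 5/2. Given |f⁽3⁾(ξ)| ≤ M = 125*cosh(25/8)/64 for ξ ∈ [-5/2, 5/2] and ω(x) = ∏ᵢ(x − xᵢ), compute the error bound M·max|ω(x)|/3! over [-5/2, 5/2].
15625*sqrt(3)*cosh(25/8)/13824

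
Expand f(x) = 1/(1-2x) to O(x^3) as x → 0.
1 + 2*x + 4*x**2 + O(x**3)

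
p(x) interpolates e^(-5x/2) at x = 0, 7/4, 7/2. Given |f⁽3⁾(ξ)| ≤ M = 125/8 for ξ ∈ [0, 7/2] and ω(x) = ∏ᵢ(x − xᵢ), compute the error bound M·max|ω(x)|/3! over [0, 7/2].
42875*sqrt(3)/13824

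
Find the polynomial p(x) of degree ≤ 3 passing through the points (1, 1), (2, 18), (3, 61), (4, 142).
2*x**3 + x**2 - 2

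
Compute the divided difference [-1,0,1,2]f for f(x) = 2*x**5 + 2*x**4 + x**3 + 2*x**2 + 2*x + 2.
15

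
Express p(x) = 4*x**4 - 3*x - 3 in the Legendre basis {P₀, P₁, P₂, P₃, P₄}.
(-11/5)P₀ + (-3)P₁ + (16/7)P₂ + (32/35)P₄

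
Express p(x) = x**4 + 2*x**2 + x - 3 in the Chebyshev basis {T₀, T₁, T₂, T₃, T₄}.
(-13/8)T₀ + T₁ + (3/2)T₂ + (1/8)T₄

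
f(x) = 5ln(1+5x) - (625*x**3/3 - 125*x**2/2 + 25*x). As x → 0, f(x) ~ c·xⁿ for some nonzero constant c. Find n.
4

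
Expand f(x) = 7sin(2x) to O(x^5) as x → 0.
14*x - 28*x**3/3 + O(x**5)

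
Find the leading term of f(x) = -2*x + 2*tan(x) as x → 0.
2*x**3/3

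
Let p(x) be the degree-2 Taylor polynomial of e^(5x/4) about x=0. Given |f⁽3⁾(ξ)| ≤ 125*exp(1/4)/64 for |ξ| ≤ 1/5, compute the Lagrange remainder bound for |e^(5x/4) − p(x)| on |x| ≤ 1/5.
exp(1/4)/384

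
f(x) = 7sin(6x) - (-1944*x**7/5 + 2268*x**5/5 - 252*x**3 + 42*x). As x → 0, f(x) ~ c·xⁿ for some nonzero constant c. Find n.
9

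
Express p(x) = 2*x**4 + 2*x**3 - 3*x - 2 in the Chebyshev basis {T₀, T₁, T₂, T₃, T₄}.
(-5/4)T₀ + (-3/2)T₁ + T₂ + (1/2)T₃ + (1/4)T₄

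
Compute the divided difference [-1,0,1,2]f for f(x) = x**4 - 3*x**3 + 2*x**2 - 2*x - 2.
-1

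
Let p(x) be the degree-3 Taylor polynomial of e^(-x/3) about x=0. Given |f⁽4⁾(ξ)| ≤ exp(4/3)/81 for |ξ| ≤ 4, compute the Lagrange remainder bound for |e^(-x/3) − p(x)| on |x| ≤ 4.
32*exp(4/3)/243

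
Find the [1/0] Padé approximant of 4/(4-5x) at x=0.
5*x/4 + 1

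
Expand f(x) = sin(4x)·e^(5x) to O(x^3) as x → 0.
4*x + 20*x**2 + O(x**3)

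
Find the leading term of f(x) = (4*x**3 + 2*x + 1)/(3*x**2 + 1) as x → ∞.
4*x/3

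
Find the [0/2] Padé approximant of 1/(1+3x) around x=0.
1/(3*x + 1)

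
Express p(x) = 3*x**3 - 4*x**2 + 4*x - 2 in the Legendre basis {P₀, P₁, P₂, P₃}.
(-10/3)P₀ + (29/5)P₁ + (-8/3)P₂ + (6/5)P₃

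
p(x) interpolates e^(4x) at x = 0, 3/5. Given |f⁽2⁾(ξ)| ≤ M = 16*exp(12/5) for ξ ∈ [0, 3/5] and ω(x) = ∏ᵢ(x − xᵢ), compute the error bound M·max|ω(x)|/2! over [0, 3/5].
18*exp(12/5)/25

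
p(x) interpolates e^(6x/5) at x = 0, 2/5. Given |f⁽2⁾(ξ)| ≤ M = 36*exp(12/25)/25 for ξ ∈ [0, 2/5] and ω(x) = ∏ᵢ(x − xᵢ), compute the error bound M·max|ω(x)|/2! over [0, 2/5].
18*exp(12/25)/625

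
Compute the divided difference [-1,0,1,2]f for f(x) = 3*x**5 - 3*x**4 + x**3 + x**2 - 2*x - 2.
10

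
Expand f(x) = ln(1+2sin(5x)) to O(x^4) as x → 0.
10*x - 50*x**2 + 875*x**3/3 + O(x**4)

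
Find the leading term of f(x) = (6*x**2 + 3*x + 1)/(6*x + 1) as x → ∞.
x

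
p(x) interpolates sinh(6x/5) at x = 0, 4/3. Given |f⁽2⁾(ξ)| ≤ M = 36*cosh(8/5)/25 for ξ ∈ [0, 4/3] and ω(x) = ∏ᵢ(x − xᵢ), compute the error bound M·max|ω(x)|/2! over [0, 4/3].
8*cosh(8/5)/25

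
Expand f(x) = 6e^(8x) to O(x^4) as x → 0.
6 + 48*x + 192*x**2 + 512*x**3 + O(x**4)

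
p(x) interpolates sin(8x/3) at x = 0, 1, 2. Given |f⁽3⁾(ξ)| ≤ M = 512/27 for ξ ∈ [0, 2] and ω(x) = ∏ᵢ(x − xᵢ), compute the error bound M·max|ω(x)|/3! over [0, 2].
512*sqrt(3)/729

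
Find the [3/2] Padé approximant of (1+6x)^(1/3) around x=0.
(56*x**3/15 + 84*x**2/5 + 42*x/5 + 1)/(8*x**2 + 32*x/5 + 1)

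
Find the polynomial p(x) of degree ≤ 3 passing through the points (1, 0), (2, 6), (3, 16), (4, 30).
2*x**2 - 2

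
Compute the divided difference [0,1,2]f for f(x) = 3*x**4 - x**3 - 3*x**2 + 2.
15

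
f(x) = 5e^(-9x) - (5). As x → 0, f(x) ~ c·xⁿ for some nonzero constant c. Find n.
1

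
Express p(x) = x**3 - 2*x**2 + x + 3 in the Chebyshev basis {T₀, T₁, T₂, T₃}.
(2)T₀ + (7/4)T₁ - T₂ + (1/4)T₃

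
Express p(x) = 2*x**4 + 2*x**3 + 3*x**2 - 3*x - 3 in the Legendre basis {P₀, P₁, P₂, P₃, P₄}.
(-8/5)P₀ + (-9/5)P₁ + (22/7)P₂ + (4/5)P₃ + (16/35)P₄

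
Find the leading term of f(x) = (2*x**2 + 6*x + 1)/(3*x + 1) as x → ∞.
2*x/3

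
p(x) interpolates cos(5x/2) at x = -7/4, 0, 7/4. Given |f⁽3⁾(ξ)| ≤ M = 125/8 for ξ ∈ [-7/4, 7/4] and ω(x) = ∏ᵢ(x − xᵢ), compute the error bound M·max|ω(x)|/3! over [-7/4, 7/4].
42875*sqrt(3)/13824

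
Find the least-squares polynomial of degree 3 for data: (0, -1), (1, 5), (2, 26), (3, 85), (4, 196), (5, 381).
-113/126 + (359/108)x + (-125/126)x² + (337/108)x³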